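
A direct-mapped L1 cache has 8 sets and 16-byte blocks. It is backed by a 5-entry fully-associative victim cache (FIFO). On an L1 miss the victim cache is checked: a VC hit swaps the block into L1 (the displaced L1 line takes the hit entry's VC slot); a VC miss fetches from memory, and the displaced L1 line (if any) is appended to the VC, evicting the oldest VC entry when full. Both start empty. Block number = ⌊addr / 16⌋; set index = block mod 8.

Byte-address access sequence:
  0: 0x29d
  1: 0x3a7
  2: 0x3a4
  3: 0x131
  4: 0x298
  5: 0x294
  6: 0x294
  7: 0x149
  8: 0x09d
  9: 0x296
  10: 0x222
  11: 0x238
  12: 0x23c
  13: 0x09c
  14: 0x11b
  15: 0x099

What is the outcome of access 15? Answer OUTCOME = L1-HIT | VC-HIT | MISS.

OUTCOME = VC-HIT

#0 0x29d→b41/s1 MISS; vc=[]
#1 0x3a7→b58/s2 MISS; vc=[]
#2 0x3a4→b58/s2 L1-HIT; vc=[]
#3 0x131→b19/s3 MISS; vc=[]
#4 0x298→b41/s1 L1-HIT; vc=[]
#5 0x294→b41/s1 L1-HIT; vc=[]
#6 0x294→b41/s1 L1-HIT; vc=[]
#7 0x149→b20/s4 MISS; vc=[]
#8 0x9d→b9/s1 MISS; vc=[41]
#9 0x296→b41/s1 VC-HIT; vc=[9]
#10 0x222→b34/s2 MISS; vc=[9,58]
#11 0x238→b35/s3 MISS; vc=[9,58,19]
#12 0x23c→b35/s3 L1-HIT; vc=[9,58,19]
#13 0x9c→b9/s1 VC-HIT; vc=[41,58,19]
#14 0x11b→b17/s1 MISS; vc=[41,58,19,9]
#15 0x99→b9/s1 VC-HIT; vc=[41,58,19,17]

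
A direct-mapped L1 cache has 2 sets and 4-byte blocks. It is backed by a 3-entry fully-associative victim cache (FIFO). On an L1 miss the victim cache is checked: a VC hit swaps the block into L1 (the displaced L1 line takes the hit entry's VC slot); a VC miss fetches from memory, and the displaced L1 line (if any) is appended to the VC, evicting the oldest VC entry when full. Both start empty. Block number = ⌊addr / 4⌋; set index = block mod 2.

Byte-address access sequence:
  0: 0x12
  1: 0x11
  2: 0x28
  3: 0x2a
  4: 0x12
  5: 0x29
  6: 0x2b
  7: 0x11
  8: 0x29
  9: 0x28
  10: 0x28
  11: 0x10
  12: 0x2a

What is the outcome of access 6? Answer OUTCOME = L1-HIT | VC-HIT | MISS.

OUTCOME = L1-HIT

0: 0x12 (blk 4, set 0) → MISS  vc=[]
1: 0x11 (blk 4, set 0) → L1-HIT  vc=[]
2: 0x28 (blk 10, set 0) → MISS  vc=[4]
3: 0x2a (blk 10, set 0) → L1-HIT  vc=[4]
4: 0x12 (blk 4, set 0) → VC-HIT  vc=[10]
5: 0x29 (blk 10, set 0) → VC-HIT  vc=[4]
6: 0x2b (blk 10, set 0) → L1-HIT  vc=[4]
7: 0x11 (blk 4, set 0) → VC-HIT  vc=[10]
8: 0x29 (blk 10, set 0) → VC-HIT  vc=[4]
9: 0x28 (blk 10, set 0) → L1-HIT  vc=[4]
10: 0x28 (blk 10, set 0) → L1-HIT  vc=[4]
11: 0x10 (blk 4, set 0) → VC-HIT  vc=[10]
12: 0x2a (blk 10, set 0) → VC-HIT  vc=[4]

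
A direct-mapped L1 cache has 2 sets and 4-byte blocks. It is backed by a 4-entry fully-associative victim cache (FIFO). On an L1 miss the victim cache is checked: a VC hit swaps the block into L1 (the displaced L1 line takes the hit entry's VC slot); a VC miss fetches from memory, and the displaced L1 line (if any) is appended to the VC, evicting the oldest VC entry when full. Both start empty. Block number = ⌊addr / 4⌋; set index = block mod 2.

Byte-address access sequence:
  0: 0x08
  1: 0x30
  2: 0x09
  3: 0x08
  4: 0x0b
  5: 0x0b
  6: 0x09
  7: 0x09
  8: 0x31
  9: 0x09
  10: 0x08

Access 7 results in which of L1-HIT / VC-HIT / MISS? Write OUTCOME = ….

OUTCOME = L1-HIT

0: 0x8 (blk 2, set 0) → MISS  vc=[]
1: 0x30 (blk 12, set 0) → MISS  vc=[2]
2: 0x9 (blk 2, set 0) → VC-HIT  vc=[12]
3: 0x8 (blk 2, set 0) → L1-HIT  vc=[12]
4: 0xb (blk 2, set 0) → L1-HIT  vc=[12]
5: 0xb (blk 2, set 0) → L1-HIT  vc=[12]
6: 0x9 (blk 2, set 0) → L1-HIT  vc=[12]
7: 0x9 (blk 2, set 0) → L1-HIT  vc=[12]
8: 0x31 (blk 12, set 0) → VC-HIT  vc=[2]
9: 0x9 (blk 2, set 0) → VC-HIT  vc=[12]
10: 0x8 (blk 2, set 0) → L1-HIT  vc=[12]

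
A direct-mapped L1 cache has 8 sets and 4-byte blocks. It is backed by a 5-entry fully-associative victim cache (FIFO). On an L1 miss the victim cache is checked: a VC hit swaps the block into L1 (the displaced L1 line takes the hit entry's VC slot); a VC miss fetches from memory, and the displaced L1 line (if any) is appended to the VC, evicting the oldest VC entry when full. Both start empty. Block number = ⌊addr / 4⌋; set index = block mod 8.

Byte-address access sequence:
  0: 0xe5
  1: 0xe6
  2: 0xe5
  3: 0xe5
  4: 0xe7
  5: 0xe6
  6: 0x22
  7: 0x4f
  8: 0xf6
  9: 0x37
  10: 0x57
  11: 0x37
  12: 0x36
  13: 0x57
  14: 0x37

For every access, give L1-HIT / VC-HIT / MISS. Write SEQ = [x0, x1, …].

SEQ = [MISS, L1-HIT, L1-HIT, L1-HIT, L1-HIT, L1-HIT, MISS, MISS, MISS, MISS, MISS, VC-HIT, L1-HIT, VC-HIT, VC-HIT]

  [0] addr=0xe5 blk=57 s=1: MISS | VC []
  [1] addr=0xe6 blk=57 s=1: L1-HIT | VC []
  [2] addr=0xe5 blk=57 s=1: L1-HIT | VC []
  [3] addr=0xe5 blk=57 s=1: L1-HIT | VC []
  [4] addr=0xe7 blk=57 s=1: L1-HIT | VC []
  [5] addr=0xe6 blk=57 s=1: L1-HIT | VC []
  [6] addr=0x22 blk=8 s=0: MISS | VC []
  [7] addr=0x4f blk=19 s=3: MISS | VC []
  [8] addr=0xf6 blk=61 s=5: MISS | VC []
  [9] addr=0x37 blk=13 s=5: MISS | VC [61]
  [10] addr=0x57 blk=21 s=5: MISS | VC [61, 13]
  [11] addr=0x37 blk=13 s=5: VC-HIT | VC [61, 21]
  [12] addr=0x36 blk=13 s=5: L1-HIT | VC [61, 21]
  [13] addr=0x57 blk=21 s=5: VC-HIT | VC [61, 13]
  [14] addr=0x37 blk=13 s=5: VC-HIT | VC [61, 21]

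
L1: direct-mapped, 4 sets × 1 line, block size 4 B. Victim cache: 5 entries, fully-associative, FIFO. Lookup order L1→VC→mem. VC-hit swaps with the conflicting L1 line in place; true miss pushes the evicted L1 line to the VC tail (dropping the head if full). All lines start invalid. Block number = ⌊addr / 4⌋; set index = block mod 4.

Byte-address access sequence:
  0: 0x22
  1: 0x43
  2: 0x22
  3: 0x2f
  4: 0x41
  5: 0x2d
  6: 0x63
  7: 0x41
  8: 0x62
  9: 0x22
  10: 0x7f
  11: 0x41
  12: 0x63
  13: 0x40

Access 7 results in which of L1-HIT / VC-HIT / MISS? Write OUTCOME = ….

  [0] addr=0x22 blk=8 s=0: MISS | VC []
  [1] addr=0x43 blk=16 s=0: MISS | VC [8]
  [2] addr=0x22 blk=8 s=0: VC-HIT | VC [16]
  [3] addr=0x2f blk=11 s=3: MISS | VC [16]
  [4] addr=0x41 blk=16 s=0: VC-HIT | VC [8]
  [5] addr=0x2d blk=11 s=3: L1-HIT | VC [8]
  [6] addr=0x63 blk=24 s=0: MISS | VC [8, 16]
  [7] addr=0x41 blk=16 s=0: VC-HIT | VC [8, 24]
  [8] addr=0x62 blk=24 s=0: VC-HIT | VC [8, 16]
  [9] addr=0x22 blk=8 s=0: VC-HIT | VC [24, 16]
  [10] addr=0x7f blk=31 s=3: MISS | VC [24, 16, 11]
  [11] addr=0x41 blk=16 s=0: VC-HIT | VC [24, 8, 11]
  [12] addr=0x63 blk=24 s=0: VC-HIT | VC [16, 8, 11]
  [13] addr=0x40 blk=16 s=0: VC-HIT | VC [24, 8, 11]

OUTCOME = VC-HIT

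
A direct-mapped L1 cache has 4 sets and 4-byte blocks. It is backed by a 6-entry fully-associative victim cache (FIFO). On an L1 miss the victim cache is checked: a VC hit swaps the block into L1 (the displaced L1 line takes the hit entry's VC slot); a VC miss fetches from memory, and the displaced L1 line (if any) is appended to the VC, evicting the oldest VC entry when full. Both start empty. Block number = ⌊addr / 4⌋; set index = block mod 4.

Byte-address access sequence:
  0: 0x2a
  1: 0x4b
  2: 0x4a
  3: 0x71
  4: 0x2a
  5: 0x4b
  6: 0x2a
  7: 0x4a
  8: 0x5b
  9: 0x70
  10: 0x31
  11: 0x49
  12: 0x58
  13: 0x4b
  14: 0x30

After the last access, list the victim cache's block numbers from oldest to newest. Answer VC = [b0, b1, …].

VC = [10, 22, 28]

0: 0x2a (blk 10, set 2) → MISS  vc=[]
1: 0x4b (blk 18, set 2) → MISS  vc=[10]
2: 0x4a (blk 18, set 2) → L1-HIT  vc=[10]
3: 0x71 (blk 28, set 0) → MISS  vc=[10]
4: 0x2a (blk 10, set 2) → VC-HIT  vc=[18]
5: 0x4b (blk 18, set 2) → VC-HIT  vc=[10]
6: 0x2a (blk 10, set 2) → VC-HIT  vc=[18]
7: 0x4a (blk 18, set 2) → VC-HIT  vc=[10]
8: 0x5b (blk 22, set 2) → MISS  vc=[10, 18]
9: 0x70 (blk 28, set 0) → L1-HIT  vc=[10, 18]
10: 0x31 (blk 12, set 0) → MISS  vc=[10, 18, 28]
11: 0x49 (blk 18, set 2) → VC-HIT  vc=[10, 22, 28]
12: 0x58 (blk 22, set 2) → VC-HIT  vc=[10, 18, 28]
13: 0x4b (blk 18, set 2) → VC-HIT  vc=[10, 22, 28]
14: 0x30 (blk 12, set 0) → L1-HIT  vc=[10, 22, 28]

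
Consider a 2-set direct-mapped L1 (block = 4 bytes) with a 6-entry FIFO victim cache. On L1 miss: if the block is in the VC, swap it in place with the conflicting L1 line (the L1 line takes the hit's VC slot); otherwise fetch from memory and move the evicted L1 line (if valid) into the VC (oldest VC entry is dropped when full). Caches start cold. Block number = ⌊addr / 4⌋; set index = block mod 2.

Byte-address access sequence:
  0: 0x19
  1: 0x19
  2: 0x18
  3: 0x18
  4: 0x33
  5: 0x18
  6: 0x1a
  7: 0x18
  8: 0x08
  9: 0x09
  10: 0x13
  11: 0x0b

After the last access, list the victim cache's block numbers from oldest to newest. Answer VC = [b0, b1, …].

  [0] addr=0x19 blk=6 s=0: MISS | VC []
  [1] addr=0x19 blk=6 s=0: L1-HIT | VC []
  [2] addr=0x18 blk=6 s=0: L1-HIT | VC []
  [3] addr=0x18 blk=6 s=0: L1-HIT | VC []
  [4] addr=0x33 blk=12 s=0: MISS | VC [6]
  [5] addr=0x18 blk=6 s=0: VC-HIT | VC [12]
  [6] addr=0x1a blk=6 s=0: L1-HIT | VC [12]
  [7] addr=0x18 blk=6 s=0: L1-HIT | VC [12]
  [8] addr=0x8 blk=2 s=0: MISS | VC [12, 6]
  [9] addr=0x9 blk=2 s=0: L1-HIT | VC [12, 6]
  [10] addr=0x13 blk=4 s=0: MISS | VC [12, 6, 2]
  [11] addr=0xb blk=2 s=0: VC-HIT | VC [12, 6, 4]

VC = [12, 6, 4]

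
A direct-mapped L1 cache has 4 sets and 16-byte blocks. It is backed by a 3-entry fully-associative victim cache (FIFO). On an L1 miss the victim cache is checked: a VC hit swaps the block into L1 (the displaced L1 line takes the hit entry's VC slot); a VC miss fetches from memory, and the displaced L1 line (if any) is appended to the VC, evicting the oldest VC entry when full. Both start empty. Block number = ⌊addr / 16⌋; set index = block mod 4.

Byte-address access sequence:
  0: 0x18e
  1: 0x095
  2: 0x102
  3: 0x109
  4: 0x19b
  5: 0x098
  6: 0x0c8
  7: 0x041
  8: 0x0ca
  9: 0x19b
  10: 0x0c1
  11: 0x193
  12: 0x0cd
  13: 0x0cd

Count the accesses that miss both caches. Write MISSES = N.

  [0] addr=0x18e blk=24 s=0: MISS | VC []
  [1] addr=0x95 blk=9 s=1: MISS | VC []
  [2] addr=0x102 blk=16 s=0: MISS | VC [24]
  [3] addr=0x109 blk=16 s=0: L1-HIT | VC [24]
  [4] addr=0x19b blk=25 s=1: MISS | VC [24, 9]
  [5] addr=0x98 blk=9 s=1: VC-HIT | VC [24, 25]
  [6] addr=0xc8 blk=12 s=0: MISS | VC [24, 25, 16]
  [7] addr=0x41 blk=4 s=0: MISS | VC [25, 16, 12]
  [8] addr=0xca blk=12 s=0: VC-HIT | VC [25, 16, 4]
  [9] addr=0x19b blk=25 s=1: VC-HIT | VC [9, 16, 4]
  [10] addr=0xc1 blk=12 s=0: L1-HIT | VC [9, 16, 4]
  [11] addr=0x193 blk=25 s=1: L1-HIT | VC [9, 16, 4]
  [12] addr=0xcd blk=12 s=0: L1-HIT | VC [9, 16, 4]
  [13] addr=0xcd blk=12 s=0: L1-HIT | VC [9, 16, 4]

MISSES = 6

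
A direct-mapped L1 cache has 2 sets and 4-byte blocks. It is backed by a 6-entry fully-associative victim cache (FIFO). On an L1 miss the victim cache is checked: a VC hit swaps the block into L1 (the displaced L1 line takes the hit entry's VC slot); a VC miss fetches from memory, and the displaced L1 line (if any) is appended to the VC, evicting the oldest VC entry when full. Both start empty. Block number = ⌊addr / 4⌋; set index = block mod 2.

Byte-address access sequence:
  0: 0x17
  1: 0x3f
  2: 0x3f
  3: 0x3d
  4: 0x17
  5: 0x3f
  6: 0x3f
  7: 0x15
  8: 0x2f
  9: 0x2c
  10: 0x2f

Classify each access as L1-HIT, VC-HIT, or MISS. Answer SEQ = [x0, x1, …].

0: 0x17 (blk 5, set 1) → MISS  vc=[]
1: 0x3f (blk 15, set 1) → MISS  vc=[5]
2: 0x3f (blk 15, set 1) → L1-HIT  vc=[5]
3: 0x3d (blk 15, set 1) → L1-HIT  vc=[5]
4: 0x17 (blk 5, set 1) → VC-HIT  vc=[15]
5: 0x3f (blk 15, set 1) → VC-HIT  vc=[5]
6: 0x3f (blk 15, set 1) → L1-HIT  vc=[5]
7: 0x15 (blk 5, set 1) → VC-HIT  vc=[15]
8: 0x2f (blk 11, set 1) → MISS  vc=[15, 5]
9: 0x2c (blk 11, set 1) → L1-HIT  vc=[15, 5]
10: 0x2f (blk 11, set 1) → L1-HIT  vc=[15, 5]

SEQ = [MISS, MISS, L1-HIT, L1-HIT, VC-HIT, VC-HIT, L1-HIT, VC-HIT, MISS, L1-HIT, L1-HIT]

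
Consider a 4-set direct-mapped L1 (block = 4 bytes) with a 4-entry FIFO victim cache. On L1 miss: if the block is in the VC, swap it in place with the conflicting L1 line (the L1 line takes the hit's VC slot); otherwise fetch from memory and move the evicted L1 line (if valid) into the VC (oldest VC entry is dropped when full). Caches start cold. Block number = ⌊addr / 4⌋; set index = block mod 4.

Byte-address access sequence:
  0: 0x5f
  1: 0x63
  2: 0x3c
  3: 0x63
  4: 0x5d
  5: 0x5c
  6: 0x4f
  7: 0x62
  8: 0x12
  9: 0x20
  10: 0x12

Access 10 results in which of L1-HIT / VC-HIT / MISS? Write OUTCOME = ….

#0 0x5f→b23/s3 MISS; vc=[]
#1 0x63→b24/s0 MISS; vc=[]
#2 0x3c→b15/s3 MISS; vc=[23]
#3 0x63→b24/s0 L1-HIT; vc=[23]
#4 0x5d→b23/s3 VC-HIT; vc=[15]
#5 0x5c→b23/s3 L1-HIT; vc=[15]
#6 0x4f→b19/s3 MISS; vc=[15,23]
#7 0x62→b24/s0 L1-HIT; vc=[15,23]
#8 0x12→b4/s0 MISS; vc=[15,23,24]
#9 0x20→b8/s0 MISS; vc=[15,23,24,4]
#10 0x12→b4/s0 VC-HIT; vc=[15,23,24,8]

OUTCOME = VC-HIT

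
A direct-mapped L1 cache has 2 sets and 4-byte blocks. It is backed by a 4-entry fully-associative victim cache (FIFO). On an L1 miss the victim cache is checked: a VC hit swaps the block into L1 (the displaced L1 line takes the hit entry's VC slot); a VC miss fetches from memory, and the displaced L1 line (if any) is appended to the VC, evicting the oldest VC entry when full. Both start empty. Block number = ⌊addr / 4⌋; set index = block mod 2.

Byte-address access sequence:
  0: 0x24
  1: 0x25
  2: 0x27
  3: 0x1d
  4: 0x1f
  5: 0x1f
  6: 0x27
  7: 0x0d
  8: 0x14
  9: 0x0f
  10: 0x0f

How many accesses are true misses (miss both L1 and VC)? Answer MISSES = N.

#0 0x24→b9/s1 MISS; vc=[]
#1 0x25→b9/s1 L1-HIT; vc=[]
#2 0x27→b9/s1 L1-HIT; vc=[]
#3 0x1d→b7/s1 MISS; vc=[9]
#4 0x1f→b7/s1 L1-HIT; vc=[9]
#5 0x1f→b7/s1 L1-HIT; vc=[9]
#6 0x27→b9/s1 VC-HIT; vc=[7]
#7 0xd→b3/s1 MISS; vc=[7,9]
#8 0x14→b5/s1 MISS; vc=[7,9,3]
#9 0xf→b3/s1 VC-HIT; vc=[7,9,5]
#10 0xf→b3/s1 L1-HIT; vc=[7,9,5]

MISSES = 4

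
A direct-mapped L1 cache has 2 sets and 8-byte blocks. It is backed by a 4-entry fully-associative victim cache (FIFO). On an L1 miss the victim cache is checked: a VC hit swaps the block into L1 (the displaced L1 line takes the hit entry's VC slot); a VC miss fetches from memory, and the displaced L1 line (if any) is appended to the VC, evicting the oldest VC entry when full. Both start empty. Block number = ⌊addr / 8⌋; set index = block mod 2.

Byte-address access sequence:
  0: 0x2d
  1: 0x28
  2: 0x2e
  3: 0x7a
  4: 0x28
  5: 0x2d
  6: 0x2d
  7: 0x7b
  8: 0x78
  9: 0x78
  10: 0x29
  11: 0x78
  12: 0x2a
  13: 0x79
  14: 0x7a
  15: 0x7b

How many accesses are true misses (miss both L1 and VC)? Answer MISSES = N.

#0 0x2d→b5/s1 MISS; vc=[]
#1 0x28→b5/s1 L1-HIT; vc=[]
#2 0x2e→b5/s1 L1-HIT; vc=[]
#3 0x7a→b15/s1 MISS; vc=[5]
#4 0x28→b5/s1 VC-HIT; vc=[15]
#5 0x2d→b5/s1 L1-HIT; vc=[15]
#6 0x2d→b5/s1 L1-HIT; vc=[15]
#7 0x7b→b15/s1 VC-HIT; vc=[5]
#8 0x78→b15/s1 L1-HIT; vc=[5]
#9 0x78→b15/s1 L1-HIT; vc=[5]
#10 0x29→b5/s1 VC-HIT; vc=[15]
#11 0x78→b15/s1 VC-HIT; vc=[5]
#12 0x2a→b5/s1 VC-HIT; vc=[15]
#13 0x79→b15/s1 VC-HIT; vc=[5]
#14 0x7a→b15/s1 L1-HIT; vc=[5]
#15 0x7b→b15/s1 L1-HIT; vc=[5]

MISSES = 2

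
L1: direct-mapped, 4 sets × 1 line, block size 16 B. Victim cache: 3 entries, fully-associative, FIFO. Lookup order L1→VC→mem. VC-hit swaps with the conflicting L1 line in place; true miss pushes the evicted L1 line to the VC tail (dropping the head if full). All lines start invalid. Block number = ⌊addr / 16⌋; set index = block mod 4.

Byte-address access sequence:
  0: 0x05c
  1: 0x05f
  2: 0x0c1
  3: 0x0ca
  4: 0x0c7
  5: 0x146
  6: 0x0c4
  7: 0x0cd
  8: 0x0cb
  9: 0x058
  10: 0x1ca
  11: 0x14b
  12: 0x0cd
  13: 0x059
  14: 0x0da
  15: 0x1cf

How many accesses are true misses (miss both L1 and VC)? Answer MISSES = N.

MISSES = 5

  [0] addr=0x5c blk=5 s=1: MISS | VC []
  [1] addr=0x5f blk=5 s=1: L1-HIT | VC []
  [2] addr=0xc1 blk=12 s=0: MISS | VC []
  [3] addr=0xca blk=12 s=0: L1-HIT | VC []
  [4] addr=0xc7 blk=12 s=0: L1-HIT | VC []
  [5] addr=0x146 blk=20 s=0: MISS | VC [12]
  [6] addr=0xc4 blk=12 s=0: VC-HIT | VC [20]
  [7] addr=0xcd blk=12 s=0: L1-HIT | VC [20]
  [8] addr=0xcb blk=12 s=0: L1-HIT | VC [20]
  [9] addr=0x58 blk=5 s=1: L1-HIT | VC [20]
  [10] addr=0x1ca blk=28 s=0: MISS | VC [20, 12]
  [11] addr=0x14b blk=20 s=0: VC-HIT | VC [28, 12]
  [12] addr=0xcd blk=12 s=0: VC-HIT | VC [28, 20]
  [13] addr=0x59 blk=5 s=1: L1-HIT | VC [28, 20]
  [14] addr=0xda blk=13 s=1: MISS | VC [28, 20, 5]
  [15] addr=0x1cf blk=28 s=0: VC-HIT | VC [12, 20, 5]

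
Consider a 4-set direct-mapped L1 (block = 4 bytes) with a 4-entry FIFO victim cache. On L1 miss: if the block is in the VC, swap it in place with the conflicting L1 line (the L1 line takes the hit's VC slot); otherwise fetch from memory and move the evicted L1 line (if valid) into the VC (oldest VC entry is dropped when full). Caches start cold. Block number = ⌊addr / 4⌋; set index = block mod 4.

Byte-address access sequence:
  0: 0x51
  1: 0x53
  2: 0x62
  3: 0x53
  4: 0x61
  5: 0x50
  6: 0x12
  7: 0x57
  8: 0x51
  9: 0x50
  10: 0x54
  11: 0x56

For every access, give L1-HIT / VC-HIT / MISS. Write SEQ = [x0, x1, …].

SEQ = [MISS, L1-HIT, MISS, VC-HIT, VC-HIT, VC-HIT, MISS, MISS, VC-HIT, L1-HIT, L1-HIT, L1-HIT]

0: 0x51 (blk 20, set 0) → MISS  vc=[]
1: 0x53 (blk 20, set 0) → L1-HIT  vc=[]
2: 0x62 (blk 24, set 0) → MISS  vc=[20]
3: 0x53 (blk 20, set 0) → VC-HIT  vc=[24]
4: 0x61 (blk 24, set 0) → VC-HIT  vc=[20]
5: 0x50 (blk 20, set 0) → VC-HIT  vc=[24]
6: 0x12 (blk 4, set 0) → MISS  vc=[24, 20]
7: 0x57 (blk 21, set 1) → MISS  vc=[24, 20]
8: 0x51 (blk 20, set 0) → VC-HIT  vc=[24, 4]
9: 0x50 (blk 20, set 0) → L1-HIT  vc=[24, 4]
10: 0x54 (blk 21, set 1) → L1-HIT  vc=[24, 4]
11: 0x56 (blk 21, set 1) → L1-HIT  vc=[24, 4]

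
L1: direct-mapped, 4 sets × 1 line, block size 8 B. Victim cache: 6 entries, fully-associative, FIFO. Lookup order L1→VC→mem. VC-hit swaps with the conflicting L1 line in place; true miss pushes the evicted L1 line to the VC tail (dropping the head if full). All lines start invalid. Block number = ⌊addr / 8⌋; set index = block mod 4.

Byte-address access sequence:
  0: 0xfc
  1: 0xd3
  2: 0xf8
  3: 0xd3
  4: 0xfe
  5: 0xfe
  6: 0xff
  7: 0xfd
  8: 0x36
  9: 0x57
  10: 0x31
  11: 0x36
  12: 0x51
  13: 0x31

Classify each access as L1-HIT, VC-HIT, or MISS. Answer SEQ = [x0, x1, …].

0: 0xfc (blk 31, set 3) → MISS  vc=[]
1: 0xd3 (blk 26, set 2) → MISS  vc=[]
2: 0xf8 (blk 31, set 3) → L1-HIT  vc=[]
3: 0xd3 (blk 26, set 2) → L1-HIT  vc=[]
4: 0xfe (blk 31, set 3) → L1-HIT  vc=[]
5: 0xfe (blk 31, set 3) → L1-HIT  vc=[]
6: 0xff (blk 31, set 3) → L1-HIT  vc=[]
7: 0xfd (blk 31, set 3) → L1-HIT  vc=[]
8: 0x36 (blk 6, set 2) → MISS  vc=[26]
9: 0x57 (blk 10, set 2) → MISS  vc=[26, 6]
10: 0x31 (blk 6, set 2) → VC-HIT  vc=[26, 10]
11: 0x36 (blk 6, set 2) → L1-HIT  vc=[26, 10]
12: 0x51 (blk 10, set 2) → VC-HIT  vc=[26, 6]
13: 0x31 (blk 6, set 2) → VC-HIT  vc=[26, 10]

SEQ = [MISS, MISS, L1-HIT, L1-HIT, L1-HIT, L1-HIT, L1-HIT, L1-HIT, MISS, MISS, VC-HIT, L1-HIT, VC-HIT, VC-HIT]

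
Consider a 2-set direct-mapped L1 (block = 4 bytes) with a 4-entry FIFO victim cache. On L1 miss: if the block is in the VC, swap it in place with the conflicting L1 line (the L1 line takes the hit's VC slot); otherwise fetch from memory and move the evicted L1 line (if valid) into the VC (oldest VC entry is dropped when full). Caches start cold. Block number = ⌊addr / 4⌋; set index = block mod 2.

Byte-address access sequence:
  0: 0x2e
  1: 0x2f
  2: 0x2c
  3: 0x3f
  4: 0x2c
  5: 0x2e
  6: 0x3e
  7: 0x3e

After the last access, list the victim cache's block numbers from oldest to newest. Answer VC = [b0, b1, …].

VC = [11]

  [0] addr=0x2e blk=11 s=1: MISS | VC []
  [1] addr=0x2f blk=11 s=1: L1-HIT | VC []
  [2] addr=0x2c blk=11 s=1: L1-HIT | VC []
  [3] addr=0x3f blk=15 s=1: MISS | VC [11]
  [4] addr=0x2c blk=11 s=1: VC-HIT | VC [15]
  [5] addr=0x2e blk=11 s=1: L1-HIT | VC [15]
  [6] addr=0x3e blk=15 s=1: VC-HIT | VC [11]
  [7] addr=0x3e blk=15 s=1: L1-HIT | VC [11]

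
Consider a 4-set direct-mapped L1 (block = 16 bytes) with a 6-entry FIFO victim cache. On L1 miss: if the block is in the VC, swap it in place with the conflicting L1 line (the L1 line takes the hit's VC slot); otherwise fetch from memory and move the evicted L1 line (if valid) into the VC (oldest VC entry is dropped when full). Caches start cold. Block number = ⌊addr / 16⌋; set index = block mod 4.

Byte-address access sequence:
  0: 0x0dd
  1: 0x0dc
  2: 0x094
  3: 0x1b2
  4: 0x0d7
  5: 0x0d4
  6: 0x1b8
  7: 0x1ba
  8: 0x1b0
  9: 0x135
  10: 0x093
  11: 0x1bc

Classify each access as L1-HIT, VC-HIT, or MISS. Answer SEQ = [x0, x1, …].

  [0] addr=0xdd blk=13 s=1: MISS | VC []
  [1] addr=0xdc blk=13 s=1: L1-HIT | VC []
  [2] addr=0x94 blk=9 s=1: MISS | VC [13]
  [3] addr=0x1b2 blk=27 s=3: MISS | VC [13]
  [4] addr=0xd7 blk=13 s=1: VC-HIT | VC [9]
  [5] addr=0xd4 blk=13 s=1: L1-HIT | VC [9]
  [6] addr=0x1b8 blk=27 s=3: L1-HIT | VC [9]
  [7] addr=0x1ba blk=27 s=3: L1-HIT | VC [9]
  [8] addr=0x1b0 blk=27 s=3: L1-HIT | VC [9]
  [9] addr=0x135 blk=19 s=3: MISS | VC [9, 27]
  [10] addr=0x93 blk=9 s=1: VC-HIT | VC [13, 27]
  [11] addr=0x1bc blk=27 s=3: VC-HIT | VC [13, 19]

SEQ = [MISS, L1-HIT, MISS, MISS, VC-HIT, L1-HIT, L1-HIT, L1-HIT, L1-HIT, MISS, VC-HIT, VC-HIT]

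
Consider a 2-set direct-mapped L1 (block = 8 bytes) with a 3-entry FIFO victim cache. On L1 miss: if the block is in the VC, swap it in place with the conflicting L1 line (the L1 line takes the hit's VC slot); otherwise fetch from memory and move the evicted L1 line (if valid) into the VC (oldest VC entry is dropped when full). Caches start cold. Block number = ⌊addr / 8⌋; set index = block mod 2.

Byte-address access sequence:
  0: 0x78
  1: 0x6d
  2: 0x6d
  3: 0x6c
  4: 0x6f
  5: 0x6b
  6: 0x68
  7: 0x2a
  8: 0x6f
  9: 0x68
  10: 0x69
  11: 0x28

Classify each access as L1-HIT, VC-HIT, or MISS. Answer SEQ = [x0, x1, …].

SEQ = [MISS, MISS, L1-HIT, L1-HIT, L1-HIT, L1-HIT, L1-HIT, MISS, VC-HIT, L1-HIT, L1-HIT, VC-HIT]

  [0] addr=0x78 blk=15 s=1: MISS | VC []
  [1] addr=0x6d blk=13 s=1: MISS | VC [15]
  [2] addr=0x6d blk=13 s=1: L1-HIT | VC [15]
  [3] addr=0x6c blk=13 s=1: L1-HIT | VC [15]
  [4] addr=0x6f blk=13 s=1: L1-HIT | VC [15]
  [5] addr=0x6b blk=13 s=1: L1-HIT | VC [15]
  [6] addr=0x68 blk=13 s=1: L1-HIT | VC [15]
  [7] addr=0x2a blk=5 s=1: MISS | VC [15, 13]
  [8] addr=0x6f blk=13 s=1: VC-HIT | VC [15, 5]
  [9] addr=0x68 blk=13 s=1: L1-HIT | VC [15, 5]
  [10] addr=0x69 blk=13 s=1: L1-HIT | VC [15, 5]
  [11] addr=0x28 blk=5 s=1: VC-HIT | VC [15, 13]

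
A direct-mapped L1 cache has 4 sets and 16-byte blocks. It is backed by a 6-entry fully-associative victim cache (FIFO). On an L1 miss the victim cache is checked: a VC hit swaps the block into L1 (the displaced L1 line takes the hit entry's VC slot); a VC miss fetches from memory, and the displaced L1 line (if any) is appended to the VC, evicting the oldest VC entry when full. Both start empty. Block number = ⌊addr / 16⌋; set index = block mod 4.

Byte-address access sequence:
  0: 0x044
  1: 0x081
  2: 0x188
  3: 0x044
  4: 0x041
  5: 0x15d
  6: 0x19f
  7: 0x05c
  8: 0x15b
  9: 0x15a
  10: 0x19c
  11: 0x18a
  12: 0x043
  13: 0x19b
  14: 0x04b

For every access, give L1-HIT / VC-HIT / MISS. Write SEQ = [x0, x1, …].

SEQ = [MISS, MISS, MISS, VC-HIT, L1-HIT, MISS, MISS, MISS, VC-HIT, L1-HIT, VC-HIT, VC-HIT, VC-HIT, L1-HIT, L1-HIT]

#0 0x44→b4/s0 MISS; vc=[]
#1 0x81→b8/s0 MISS; vc=[4]
#2 0x188→b24/s0 MISS; vc=[4,8]
#3 0x44→b4/s0 VC-HIT; vc=[24,8]
#4 0x41→b4/s0 L1-HIT; vc=[24,8]
#5 0x15d→b21/s1 MISS; vc=[24,8]
#6 0x19f→b25/s1 MISS; vc=[24,8,21]
#7 0x5c→b5/s1 MISS; vc=[24,8,21,25]
#8 0x15b→b21/s1 VC-HIT; vc=[24,8,5,25]
#9 0x15a→b21/s1 L1-HIT; vc=[24,8,5,25]
#10 0x19c→b25/s1 VC-HIT; vc=[24,8,5,21]
#11 0x18a→b24/s0 VC-HIT; vc=[4,8,5,21]
#12 0x43→b4/s0 VC-HIT; vc=[24,8,5,21]
#13 0x19b→b25/s1 L1-HIT; vc=[24,8,5,21]
#14 0x4b→b4/s0 L1-HIT; vc=[24,8,5,21]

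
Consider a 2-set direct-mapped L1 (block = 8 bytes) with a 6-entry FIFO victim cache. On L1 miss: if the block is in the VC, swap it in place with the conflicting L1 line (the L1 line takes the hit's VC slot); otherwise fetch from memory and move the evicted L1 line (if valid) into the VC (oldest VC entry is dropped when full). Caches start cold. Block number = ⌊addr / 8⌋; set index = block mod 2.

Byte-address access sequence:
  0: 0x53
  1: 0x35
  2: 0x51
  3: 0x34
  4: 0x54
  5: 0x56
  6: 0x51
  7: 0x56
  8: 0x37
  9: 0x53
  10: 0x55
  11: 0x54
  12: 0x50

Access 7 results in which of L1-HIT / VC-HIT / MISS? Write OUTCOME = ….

#0 0x53→b10/s0 MISS; vc=[]
#1 0x35→b6/s0 MISS; vc=[10]
#2 0x51→b10/s0 VC-HIT; vc=[6]
#3 0x34→b6/s0 VC-HIT; vc=[10]
#4 0x54→b10/s0 VC-HIT; vc=[6]
#5 0x56→b10/s0 L1-HIT; vc=[6]
#6 0x51→b10/s0 L1-HIT; vc=[6]
#7 0x56→b10/s0 L1-HIT; vc=[6]
#8 0x37→b6/s0 VC-HIT; vc=[10]
#9 0x53→b10/s0 VC-HIT; vc=[6]
#10 0x55→b10/s0 L1-HIT; vc=[6]
#11 0x54→b10/s0 L1-HIT; vc=[6]
#12 0x50→b10/s0 L1-HIT; vc=[6]

OUTCOME = L1-HIT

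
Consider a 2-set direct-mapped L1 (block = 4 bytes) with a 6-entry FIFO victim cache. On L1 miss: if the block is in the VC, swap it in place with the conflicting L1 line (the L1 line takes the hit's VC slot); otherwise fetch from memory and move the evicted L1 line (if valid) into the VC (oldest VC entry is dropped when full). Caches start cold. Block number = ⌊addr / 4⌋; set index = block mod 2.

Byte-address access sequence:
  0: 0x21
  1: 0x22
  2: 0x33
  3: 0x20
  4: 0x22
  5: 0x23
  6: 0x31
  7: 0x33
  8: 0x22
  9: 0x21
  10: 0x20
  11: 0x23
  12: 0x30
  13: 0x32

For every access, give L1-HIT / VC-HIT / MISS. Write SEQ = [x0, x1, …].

  [0] addr=0x21 blk=8 s=0: MISS | VC []
  [1] addr=0x22 blk=8 s=0: L1-HIT | VC []
  [2] addr=0x33 blk=12 s=0: MISS | VC [8]
  [3] addr=0x20 blk=8 s=0: VC-HIT | VC [12]
  [4] addr=0x22 blk=8 s=0: L1-HIT | VC [12]
  [5] addr=0x23 blk=8 s=0: L1-HIT | VC [12]
  [6] addr=0x31 blk=12 s=0: VC-HIT | VC [8]
  [7] addr=0x33 blk=12 s=0: L1-HIT | VC [8]
  [8] addr=0x22 blk=8 s=0: VC-HIT | VC [12]
  [9] addr=0x21 blk=8 s=0: L1-HIT | VC [12]
  [10] addr=0x20 blk=8 s=0: L1-HIT | VC [12]
  [11] addr=0x23 blk=8 s=0: L1-HIT | VC [12]
  [12] addr=0x30 blk=12 s=0: VC-HIT | VC [8]
  [13] addr=0x32 blk=12 s=0: L1-HIT | VC [8]

SEQ = [MISS, L1-HIT, MISS, VC-HIT, L1-HIT, L1-HIT, VC-HIT, L1-HIT, VC-HIT, L1-HIT, L1-HIT, L1-HIT, VC-HIT, L1-HIT]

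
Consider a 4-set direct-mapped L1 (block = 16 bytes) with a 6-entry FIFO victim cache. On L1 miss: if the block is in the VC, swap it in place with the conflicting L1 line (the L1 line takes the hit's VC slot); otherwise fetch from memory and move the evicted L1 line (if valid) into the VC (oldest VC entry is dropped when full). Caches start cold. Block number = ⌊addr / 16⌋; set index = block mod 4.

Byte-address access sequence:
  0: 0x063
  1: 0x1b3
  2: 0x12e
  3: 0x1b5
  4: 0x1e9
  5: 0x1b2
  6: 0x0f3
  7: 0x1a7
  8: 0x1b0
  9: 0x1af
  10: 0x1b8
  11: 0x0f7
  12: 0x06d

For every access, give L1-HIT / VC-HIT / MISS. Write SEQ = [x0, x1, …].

SEQ = [MISS, MISS, MISS, L1-HIT, MISS, L1-HIT, MISS, MISS, VC-HIT, L1-HIT, L1-HIT, VC-HIT, VC-HIT]

  [0] addr=0x63 blk=6 s=2: MISS | VC []
  [1] addr=0x1b3 blk=27 s=3: MISS | VC []
  [2] addr=0x12e blk=18 s=2: MISS | VC [6]
  [3] addr=0x1b5 blk=27 s=3: L1-HIT | VC [6]
  [4] addr=0x1e9 blk=30 s=2: MISS | VC [6, 18]
  [5] addr=0x1b2 blk=27 s=3: L1-HIT | VC [6, 18]
  [6] addr=0xf3 blk=15 s=3: MISS | VC [6, 18, 27]
  [7] addr=0x1a7 blk=26 s=2: MISS | VC [6, 18, 27, 30]
  [8] addr=0x1b0 blk=27 s=3: VC-HIT | VC [6, 18, 15, 30]
  [9] addr=0x1af blk=26 s=2: L1-HIT | VC [6, 18, 15, 30]
  [10] addr=0x1b8 blk=27 s=3: L1-HIT | VC [6, 18, 15, 30]
  [11] addr=0xf7 blk=15 s=3: VC-HIT | VC [6, 18, 27, 30]
  [12] addr=0x6d blk=6 s=2: VC-HIT | VC [26, 18, 27, 30]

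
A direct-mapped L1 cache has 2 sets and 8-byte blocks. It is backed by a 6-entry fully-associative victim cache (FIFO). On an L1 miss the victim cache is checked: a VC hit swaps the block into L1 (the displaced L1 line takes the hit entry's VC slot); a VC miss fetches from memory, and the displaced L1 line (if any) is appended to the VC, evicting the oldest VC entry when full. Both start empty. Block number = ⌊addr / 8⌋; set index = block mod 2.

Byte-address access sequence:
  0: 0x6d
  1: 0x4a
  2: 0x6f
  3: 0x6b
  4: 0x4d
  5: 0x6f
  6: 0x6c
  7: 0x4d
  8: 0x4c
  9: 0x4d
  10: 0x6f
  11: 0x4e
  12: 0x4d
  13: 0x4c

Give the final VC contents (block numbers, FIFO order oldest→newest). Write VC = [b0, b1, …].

VC = [13]

0: 0x6d (blk 13, set 1) → MISS  vc=[]
1: 0x4a (blk 9, set 1) → MISS  vc=[13]
2: 0x6f (blk 13, set 1) → VC-HIT  vc=[9]
3: 0x6b (blk 13, set 1) → L1-HIT  vc=[9]
4: 0x4d (blk 9, set 1) → VC-HIT  vc=[13]
5: 0x6f (blk 13, set 1) → VC-HIT  vc=[9]
6: 0x6c (blk 13, set 1) → L1-HIT  vc=[9]
7: 0x4d (blk 9, set 1) → VC-HIT  vc=[13]
8: 0x4c (blk 9, set 1) → L1-HIT  vc=[13]
9: 0x4d (blk 9, set 1) → L1-HIT  vc=[13]
10: 0x6f (blk 13, set 1) → VC-HIT  vc=[9]
11: 0x4e (blk 9, set 1) → VC-HIT  vc=[13]
12: 0x4d (blk 9, set 1) → L1-HIT  vc=[13]
13: 0x4c (blk 9, set 1) → L1-HIT  vc=[13]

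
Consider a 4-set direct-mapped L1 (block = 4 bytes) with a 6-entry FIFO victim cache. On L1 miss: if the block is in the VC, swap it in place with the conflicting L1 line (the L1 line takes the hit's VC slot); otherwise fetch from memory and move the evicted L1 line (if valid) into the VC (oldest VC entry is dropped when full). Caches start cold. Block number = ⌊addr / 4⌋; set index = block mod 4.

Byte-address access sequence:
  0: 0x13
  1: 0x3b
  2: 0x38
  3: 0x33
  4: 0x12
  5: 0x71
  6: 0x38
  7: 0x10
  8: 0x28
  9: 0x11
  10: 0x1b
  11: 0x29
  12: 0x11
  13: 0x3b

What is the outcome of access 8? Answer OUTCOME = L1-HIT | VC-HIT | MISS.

OUTCOME = MISS

0: 0x13 (blk 4, set 0) → MISS  vc=[]
1: 0x3b (blk 14, set 2) → MISS  vc=[]
2: 0x38 (blk 14, set 2) → L1-HIT  vc=[]
3: 0x33 (blk 12, set 0) → MISS  vc=[4]
4: 0x12 (blk 4, set 0) → VC-HIT  vc=[12]
5: 0x71 (blk 28, set 0) → MISS  vc=[12, 4]
6: 0x38 (blk 14, set 2) → L1-HIT  vc=[12, 4]
7: 0x10 (blk 4, set 0) → VC-HIT  vc=[12, 28]
8: 0x28 (blk 10, set 2) → MISS  vc=[12, 28, 14]
9: 0x11 (blk 4, set 0) → L1-HIT  vc=[12, 28, 14]
10: 0x1b (blk 6, set 2) → MISS  vc=[12, 28, 14, 10]
11: 0x29 (blk 10, set 2) → VC-HIT  vc=[12, 28, 14, 6]
12: 0x11 (blk 4, set 0) → L1-HIT  vc=[12, 28, 14, 6]
13: 0x3b (blk 14, set 2) → VC-HIT  vc=[12, 28, 10, 6]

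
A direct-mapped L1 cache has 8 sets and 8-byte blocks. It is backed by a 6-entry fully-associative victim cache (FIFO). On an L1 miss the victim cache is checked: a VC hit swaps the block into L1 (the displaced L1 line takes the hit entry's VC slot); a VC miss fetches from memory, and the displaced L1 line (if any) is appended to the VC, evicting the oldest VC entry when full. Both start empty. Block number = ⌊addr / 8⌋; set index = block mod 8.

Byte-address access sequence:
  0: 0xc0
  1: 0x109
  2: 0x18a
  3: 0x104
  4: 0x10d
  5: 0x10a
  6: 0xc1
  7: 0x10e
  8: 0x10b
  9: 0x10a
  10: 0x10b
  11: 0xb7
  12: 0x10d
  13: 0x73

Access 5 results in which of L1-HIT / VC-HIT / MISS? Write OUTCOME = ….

#0 0xc0→b24/s0 MISS; vc=[]
#1 0x109→b33/s1 MISS; vc=[]
#2 0x18a→b49/s1 MISS; vc=[33]
#3 0x104→b32/s0 MISS; vc=[33,24]
#4 0x10d→b33/s1 VC-HIT; vc=[49,24]
#5 0x10a→b33/s1 L1-HIT; vc=[49,24]
#6 0xc1→b24/s0 VC-HIT; vc=[49,32]
#7 0x10e→b33/s1 L1-HIT; vc=[49,32]
#8 0x10b→b33/s1 L1-HIT; vc=[49,32]
#9 0x10a→b33/s1 L1-HIT; vc=[49,32]
#10 0x10b→b33/s1 L1-HIT; vc=[49,32]
#11 0xb7→b22/s6 MISS; vc=[49,32]
#12 0x10d→b33/s1 L1-HIT; vc=[49,32]
#13 0x73→b14/s6 MISS; vc=[49,32,22]

OUTCOME = L1-HIT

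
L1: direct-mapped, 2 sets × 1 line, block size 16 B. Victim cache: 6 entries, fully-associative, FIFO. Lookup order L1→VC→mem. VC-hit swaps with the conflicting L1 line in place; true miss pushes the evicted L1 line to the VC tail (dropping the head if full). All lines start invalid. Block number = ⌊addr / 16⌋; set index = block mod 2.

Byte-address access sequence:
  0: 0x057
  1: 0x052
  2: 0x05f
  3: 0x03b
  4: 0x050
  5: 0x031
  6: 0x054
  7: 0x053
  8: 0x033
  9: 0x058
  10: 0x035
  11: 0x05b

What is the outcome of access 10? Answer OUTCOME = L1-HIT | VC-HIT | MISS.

OUTCOME = VC-HIT

#0 0x57→b5/s1 MISS; vc=[]
#1 0x52→b5/s1 L1-HIT; vc=[]
#2 0x5f→b5/s1 L1-HIT; vc=[]
#3 0x3b→b3/s1 MISS; vc=[5]
#4 0x50→b5/s1 VC-HIT; vc=[3]
#5 0x31→b3/s1 VC-HIT; vc=[5]
#6 0x54→b5/s1 VC-HIT; vc=[3]
#7 0x53→b5/s1 L1-HIT; vc=[3]
#8 0x33→b3/s1 VC-HIT; vc=[5]
#9 0x58→b5/s1 VC-HIT; vc=[3]
#10 0x35→b3/s1 VC-HIT; vc=[5]
#11 0x5b→b5/s1 VC-HIT; vc=[3]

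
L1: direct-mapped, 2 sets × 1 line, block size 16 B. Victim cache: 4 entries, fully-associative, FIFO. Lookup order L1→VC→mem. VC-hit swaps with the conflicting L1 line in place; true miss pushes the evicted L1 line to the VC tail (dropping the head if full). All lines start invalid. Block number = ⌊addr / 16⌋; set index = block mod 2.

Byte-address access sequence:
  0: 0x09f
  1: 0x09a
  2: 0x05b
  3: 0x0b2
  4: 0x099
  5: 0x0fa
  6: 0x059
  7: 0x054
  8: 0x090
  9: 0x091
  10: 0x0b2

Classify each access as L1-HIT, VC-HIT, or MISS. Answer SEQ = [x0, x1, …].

SEQ = [MISS, L1-HIT, MISS, MISS, VC-HIT, MISS, VC-HIT, L1-HIT, VC-HIT, L1-HIT, VC-HIT]

#0 0x9f→b9/s1 MISS; vc=[]
#1 0x9a→b9/s1 L1-HIT; vc=[]
#2 0x5b→b5/s1 MISS; vc=[9]
#3 0xb2→b11/s1 MISS; vc=[9,5]
#4 0x99→b9/s1 VC-HIT; vc=[11,5]
#5 0xfa→b15/s1 MISS; vc=[11,5,9]
#6 0x59→b5/s1 VC-HIT; vc=[11,15,9]
#7 0x54→b5/s1 L1-HIT; vc=[11,15,9]
#8 0x90→b9/s1 VC-HIT; vc=[11,15,5]
#9 0x91→b9/s1 L1-HIT; vc=[11,15,5]
#10 0xb2→b11/s1 VC-HIT; vc=[9,15,5]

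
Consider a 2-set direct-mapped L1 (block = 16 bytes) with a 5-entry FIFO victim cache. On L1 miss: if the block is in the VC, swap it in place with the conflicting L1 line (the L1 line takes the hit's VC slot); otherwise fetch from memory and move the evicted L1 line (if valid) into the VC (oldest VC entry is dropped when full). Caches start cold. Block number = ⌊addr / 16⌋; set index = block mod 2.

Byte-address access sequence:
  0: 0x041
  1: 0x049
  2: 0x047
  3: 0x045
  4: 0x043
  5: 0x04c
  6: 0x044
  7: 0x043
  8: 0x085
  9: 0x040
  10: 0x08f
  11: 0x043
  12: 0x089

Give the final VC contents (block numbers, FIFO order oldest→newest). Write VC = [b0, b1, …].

VC = [4]

0: 0x41 (blk 4, set 0) → MISS  vc=[]
1: 0x49 (blk 4, set 0) → L1-HIT  vc=[]
2: 0x47 (blk 4, set 0) → L1-HIT  vc=[]
3: 0x45 (blk 4, set 0) → L1-HIT  vc=[]
4: 0x43 (blk 4, set 0) → L1-HIT  vc=[]
5: 0x4c (blk 4, set 0) → L1-HIT  vc=[]
6: 0x44 (blk 4, set 0) → L1-HIT  vc=[]
7: 0x43 (blk 4, set 0) → L1-HIT  vc=[]
8: 0x85 (blk 8, set 0) → MISS  vc=[4]
9: 0x40 (blk 4, set 0) → VC-HIT  vc=[8]
10: 0x8f (blk 8, set 0) → VC-HIT  vc=[4]
11: 0x43 (blk 4, set 0) → VC-HIT  vc=[8]
12: 0x89 (blk 8, set 0) → VC-HIT  vc=[4]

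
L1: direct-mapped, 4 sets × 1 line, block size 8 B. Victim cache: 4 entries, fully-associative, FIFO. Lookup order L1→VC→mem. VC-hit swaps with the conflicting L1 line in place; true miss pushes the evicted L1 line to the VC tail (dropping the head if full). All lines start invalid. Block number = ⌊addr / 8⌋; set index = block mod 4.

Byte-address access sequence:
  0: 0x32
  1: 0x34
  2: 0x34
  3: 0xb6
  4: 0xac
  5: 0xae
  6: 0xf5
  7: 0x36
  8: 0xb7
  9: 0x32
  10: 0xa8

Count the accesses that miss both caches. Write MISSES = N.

MISSES = 4

0: 0x32 (blk 6, set 2) → MISS  vc=[]
1: 0x34 (blk 6, set 2) → L1-HIT  vc=[]
2: 0x34 (blk 6, set 2) → L1-HIT  vc=[]
3: 0xb6 (blk 22, set 2) → MISS  vc=[6]
4: 0xac (blk 21, set 1) → MISS  vc=[6]
5: 0xae (blk 21, set 1) → L1-HIT  vc=[6]
6: 0xf5 (blk 30, set 2) → MISS  vc=[6, 22]
7: 0x36 (blk 6, set 2) → VC-HIT  vc=[30, 22]
8: 0xb7 (blk 22, set 2) → VC-HIT  vc=[30, 6]
9: 0x32 (blk 6, set 2) → VC-HIT  vc=[30, 22]
10: 0xa8 (blk 21, set 1) → L1-HIT  vc=[30, 22]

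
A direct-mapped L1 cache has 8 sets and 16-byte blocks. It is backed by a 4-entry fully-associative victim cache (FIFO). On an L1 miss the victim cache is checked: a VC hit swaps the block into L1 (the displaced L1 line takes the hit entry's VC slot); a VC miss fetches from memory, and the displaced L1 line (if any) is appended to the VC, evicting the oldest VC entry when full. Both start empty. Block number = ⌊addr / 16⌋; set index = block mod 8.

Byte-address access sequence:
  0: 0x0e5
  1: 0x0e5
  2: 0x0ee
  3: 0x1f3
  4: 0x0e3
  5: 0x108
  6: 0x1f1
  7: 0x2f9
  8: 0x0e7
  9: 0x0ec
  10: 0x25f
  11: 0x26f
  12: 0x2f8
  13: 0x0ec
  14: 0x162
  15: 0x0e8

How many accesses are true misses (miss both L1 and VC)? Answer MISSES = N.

MISSES = 7

  [0] addr=0xe5 blk=14 s=6: MISS | VC []
  [1] addr=0xe5 blk=14 s=6: L1-HIT | VC []
  [2] addr=0xee blk=14 s=6: L1-HIT | VC []
  [3] addr=0x1f3 blk=31 s=7: MISS | VC []
  [4] addr=0xe3 blk=14 s=6: L1-HIT | VC []
  [5] addr=0x108 blk=16 s=0: MISS | VC []
  [6] addr=0x1f1 blk=31 s=7: L1-HIT | VC []
  [7] addr=0x2f9 blk=47 s=7: MISS | VC [31]
  [8] addr=0xe7 blk=14 s=6: L1-HIT | VC [31]
  [9] addr=0xec blk=14 s=6: L1-HIT | VC [31]
  [10] addr=0x25f blk=37 s=5: MISS | VC [31]
  [11] addr=0x26f blk=38 s=6: MISS | VC [31, 14]
  [12] addr=0x2f8 blk=47 s=7: L1-HIT | VC [31, 14]
  [13] addr=0xec blk=14 s=6: VC-HIT | VC [31, 38]
  [14] addr=0x162 blk=22 s=6: MISS | VC [31, 38, 14]
  [15] addr=0xe8 blk=14 s=6: VC-HIT | VC [31, 38, 22]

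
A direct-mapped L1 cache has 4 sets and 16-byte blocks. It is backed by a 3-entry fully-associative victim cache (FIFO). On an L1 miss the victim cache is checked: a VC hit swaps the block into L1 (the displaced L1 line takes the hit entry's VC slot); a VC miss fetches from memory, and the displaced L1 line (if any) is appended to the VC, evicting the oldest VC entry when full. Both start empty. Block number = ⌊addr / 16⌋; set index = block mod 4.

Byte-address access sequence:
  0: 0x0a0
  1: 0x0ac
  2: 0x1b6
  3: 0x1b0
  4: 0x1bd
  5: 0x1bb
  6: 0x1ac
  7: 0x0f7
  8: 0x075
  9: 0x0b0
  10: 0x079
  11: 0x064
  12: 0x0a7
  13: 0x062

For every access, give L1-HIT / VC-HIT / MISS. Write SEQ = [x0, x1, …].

  [0] addr=0xa0 blk=10 s=2: MISS | VC []
  [1] addr=0xac blk=10 s=2: L1-HIT | VC []
  [2] addr=0x1b6 blk=27 s=3: MISS | VC []
  [3] addr=0x1b0 blk=27 s=3: L1-HIT | VC []
  [4] addr=0x1bd blk=27 s=3: L1-HIT | VC []
  [5] addr=0x1bb blk=27 s=3: L1-HIT | VC []
  [6] addr=0x1ac blk=26 s=2: MISS | VC [10]
  [7] addr=0xf7 blk=15 s=3: MISS | VC [10, 27]
  [8] addr=0x75 blk=7 s=3: MISS | VC [10, 27, 15]
  [9] addr=0xb0 blk=11 s=3: MISS | VC [27, 15, 7]
  [10] addr=0x79 blk=7 s=3: VC-HIT | VC [27, 15, 11]
  [11] addr=0x64 blk=6 s=2: MISS | VC [15, 11, 26]
  [12] addr=0xa7 blk=10 s=2: MISS | VC [11, 26, 6]
  [13] addr=0x62 blk=6 s=2: VC-HIT | VC [11, 26, 10]

SEQ = [MISS, L1-HIT, MISS, L1-HIT, L1-HIT, L1-HIT, MISS, MISS, MISS, MISS, VC-HIT, MISS, MISS, VC-HIT]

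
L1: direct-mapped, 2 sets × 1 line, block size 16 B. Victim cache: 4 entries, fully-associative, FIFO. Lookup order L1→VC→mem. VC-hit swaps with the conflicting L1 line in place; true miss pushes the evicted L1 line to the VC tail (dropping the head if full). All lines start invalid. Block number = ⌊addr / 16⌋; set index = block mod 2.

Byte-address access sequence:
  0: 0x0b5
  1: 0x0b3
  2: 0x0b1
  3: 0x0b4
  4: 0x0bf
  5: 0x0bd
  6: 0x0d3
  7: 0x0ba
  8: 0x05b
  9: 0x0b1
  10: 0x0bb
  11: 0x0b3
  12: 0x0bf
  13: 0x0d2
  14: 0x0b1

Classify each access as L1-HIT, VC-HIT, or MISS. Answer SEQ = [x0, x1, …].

SEQ = [MISS, L1-HIT, L1-HIT, L1-HIT, L1-HIT, L1-HIT, MISS, VC-HIT, MISS, VC-HIT, L1-HIT, L1-HIT, L1-HIT, VC-HIT, VC-HIT]

0: 0xb5 (blk 11, set 1) → MISS  vc=[]
1: 0xb3 (blk 11, set 1) → L1-HIT  vc=[]
2: 0xb1 (blk 11, set 1) → L1-HIT  vc=[]
3: 0xb4 (blk 11, set 1) → L1-HIT  vc=[]
4: 0xbf (blk 11, set 1) → L1-HIT  vc=[]
5: 0xbd (blk 11, set 1) → L1-HIT  vc=[]
6: 0xd3 (blk 13, set 1) → MISS  vc=[11]
7: 0xba (blk 11, set 1) → VC-HIT  vc=[13]
8: 0x5b (blk 5, set 1) → MISS  vc=[13, 11]
9: 0xb1 (blk 11, set 1) → VC-HIT  vc=[13, 5]
10: 0xbb (blk 11, set 1) → L1-HIT  vc=[13, 5]
11: 0xb3 (blk 11, set 1) → L1-HIT  vc=[13, 5]
12: 0xbf (blk 11, set 1) → L1-HIT  vc=[13, 5]
13: 0xd2 (blk 13, set 1) → VC-HIT  vc=[11, 5]
14: 0xb1 (blk 11, set 1) → VC-HIT  vc=[13, 5]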